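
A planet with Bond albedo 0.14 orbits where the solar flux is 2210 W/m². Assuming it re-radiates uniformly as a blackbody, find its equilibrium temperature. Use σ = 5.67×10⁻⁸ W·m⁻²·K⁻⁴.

T ≈ 303 K

Power absorbed = (1−a)S·πR²; power emitted = 4πR²σT⁴. Equating and cancelling πR²:
T = ((1−a)S / 4σ)^(1/4) = (1900 / (4 × 5.67×10⁻⁸))^(1/4) = (8.38×10^9)^(1/4).
T = 303 K.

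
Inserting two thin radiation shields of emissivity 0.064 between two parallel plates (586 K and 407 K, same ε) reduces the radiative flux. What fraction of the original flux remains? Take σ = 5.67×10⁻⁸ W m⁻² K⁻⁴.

ratio ≈ 0.333

With N identical shields there are N+1 = 3 gaps in series, each with the same radiative resistance, so the flux falls to 1/(N+1) of its unshielded value.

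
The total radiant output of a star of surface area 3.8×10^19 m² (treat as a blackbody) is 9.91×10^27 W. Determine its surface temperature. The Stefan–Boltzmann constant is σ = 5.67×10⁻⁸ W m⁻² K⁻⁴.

From P = σAT⁴, T = (P / σA)^(1/4) = (9.91×10^27 / (5.67×10⁻⁸ × 3.80×10^19))^(1/4).
T = (4.60×10^15)^(1/4) = 8240 K.

T ≈ 8240 K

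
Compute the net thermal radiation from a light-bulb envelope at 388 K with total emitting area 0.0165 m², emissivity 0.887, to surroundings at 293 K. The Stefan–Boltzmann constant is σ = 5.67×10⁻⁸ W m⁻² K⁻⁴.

Q = εσA(T⁴ − T_s⁴). T⁴ − T_s⁴ = (388)⁴ − (293)⁴ = 2.27×10^10 − 7.37×10^9 = 1.53×10^10 K⁴.
Q = 0.887 × 5.67×10⁻⁸ × 0.0165 × 1.53×10^10 = 12.7 W.

Q ≈ 12.7 W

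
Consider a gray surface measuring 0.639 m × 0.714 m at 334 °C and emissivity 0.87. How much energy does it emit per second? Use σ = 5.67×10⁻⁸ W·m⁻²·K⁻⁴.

A = 0.639 × 0.714 = 0.456 m².
334 °C = 607 K.
Stefan–Boltzmann: P = εσAT⁴ = 0.87 × 5.67×10⁻⁸ × 0.456 × (607)⁴ = 0.87 × 5.67×10⁻⁸ × 0.456 × 1.36×10^11.
P = 3060 W.

P ≈ 3060 W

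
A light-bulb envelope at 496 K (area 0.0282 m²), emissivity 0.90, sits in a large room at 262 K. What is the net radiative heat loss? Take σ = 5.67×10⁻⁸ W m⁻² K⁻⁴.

Q = εσA(T⁴ − T_s⁴). T⁴ − T_s⁴ = (496)⁴ − (262)⁴ = 6.05×10^10 − 4.71×10^9 = 5.58×10^10 K⁴.
Q = 0.90 × 5.67×10⁻⁸ × 0.0282 × 5.58×10^10 = 80.3 W.

Q ≈ 80.3 W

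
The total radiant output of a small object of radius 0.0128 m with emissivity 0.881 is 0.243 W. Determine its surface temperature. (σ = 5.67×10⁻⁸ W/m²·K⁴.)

T ≈ 220 K

A = 4πr² = 4π × (0.0128)² = 2.06×10^-3 m².
From P = εσAT⁴, T = (P / εσA)^(1/4) = (0.243 / (0.881 × 5.67×10⁻⁸ × 2.06×10^-3))^(1/4).
T = (2.36×10^9)^(1/4) = 220 K.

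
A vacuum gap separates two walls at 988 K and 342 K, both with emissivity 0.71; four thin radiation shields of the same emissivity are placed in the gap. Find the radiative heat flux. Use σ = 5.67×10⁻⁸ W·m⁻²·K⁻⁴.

q ≈ 5860 W/m²

Each of the 5 gaps contributes resistance (2/ε − 1) = 2/0.71 − 1 = 1.817; total = 9.085.
q = σ(T₁⁴ − T₂⁴) / 9.085 = 5.67×10⁻⁸ × 9.39×10^11 / 9.085 = 5860 W/m².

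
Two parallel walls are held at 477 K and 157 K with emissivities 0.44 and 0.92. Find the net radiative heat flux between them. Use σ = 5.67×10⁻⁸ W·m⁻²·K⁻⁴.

For two large parallel gray plates, q = σ(T₁⁴ − T₂⁴) / (1/ε₁ + 1/ε₂ − 1).
1/ε₁ + 1/ε₂ − 1 = 1/0.44 + 1/0.92 − 1 = 2.360.
T₁⁴ − T₂⁴ = 5.18×10^10 − 6.08×10^8 = 5.12×10^10 K⁴.
q = 5.67×10⁻⁸ × 5.12×10^10 / 2.360 = 1230 W/m².

q ≈ 1230 W/m²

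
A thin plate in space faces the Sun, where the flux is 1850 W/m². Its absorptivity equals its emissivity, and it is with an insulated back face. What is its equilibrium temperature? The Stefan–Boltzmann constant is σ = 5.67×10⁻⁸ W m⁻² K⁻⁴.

T ≈ 425 K

Absorbed flux αS = emitted flux εσT⁴ (one radiating face); with α = ε, T = (S/σ)^(1/4).
T = (1850 / 5.67×10⁻⁸)^(1/4) = (3.26×10^10)^(1/4).
T = 425 K.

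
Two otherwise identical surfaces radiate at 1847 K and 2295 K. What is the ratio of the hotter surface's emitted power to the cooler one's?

ratio ≈ 2.38

P ∝ T⁴, so the ratio is (2295/1847)⁴ = (1.243)⁴ = 2.38.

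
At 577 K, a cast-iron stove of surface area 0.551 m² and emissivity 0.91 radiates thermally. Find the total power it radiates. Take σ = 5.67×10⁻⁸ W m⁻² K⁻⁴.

P ≈ 3150 W

P = εσAT⁴ = 0.91 × 5.67×10⁻⁸ × 0.551 × (577)⁴ = 0.91 × 5.67×10⁻⁸ × 0.551 × 1.11×10^11.
P = 3150 W.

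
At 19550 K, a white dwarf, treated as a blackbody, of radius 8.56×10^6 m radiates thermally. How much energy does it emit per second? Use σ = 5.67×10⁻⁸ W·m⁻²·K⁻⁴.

A = 4πr² = 4π × (8.56×10^6)² = 9.21×10^14 m².
P = σAT⁴ = 5.67×10⁻⁸ × 9.21×10^14 × (19550)⁴ = 5.67×10⁻⁸ × 9.21×10^14 × 1.46×10^17.
P = 7.63×10^24 W.

P ≈ 7.63×10^24 W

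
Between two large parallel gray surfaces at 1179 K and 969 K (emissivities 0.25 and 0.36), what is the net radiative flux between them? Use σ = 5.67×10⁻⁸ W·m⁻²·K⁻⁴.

For two large parallel gray plates, q = σ(T₁⁴ − T₂⁴) / (1/ε₁ + 1/ε₂ − 1).
1/ε₁ + 1/ε₂ − 1 = 1/0.25 + 1/0.36 − 1 = 5.778.
T₁⁴ − T₂⁴ = 1.93×10^12 − 8.82×10^11 = 1.05×10^12 K⁴.
q = 5.67×10⁻⁸ × 1.05×10^12 / 5.778 = 10300 W/m².

q ≈ 10300 W/m²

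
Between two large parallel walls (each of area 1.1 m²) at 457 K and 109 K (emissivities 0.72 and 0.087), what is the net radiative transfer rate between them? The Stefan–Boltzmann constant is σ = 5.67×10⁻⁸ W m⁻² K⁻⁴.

For two large parallel gray plates, q = σ(T₁⁴ − T₂⁴) / (1/ε₁ + 1/ε₂ − 1).
1/ε₁ + 1/ε₂ − 1 = 1/0.72 + 1/0.087 − 1 = 11.88.
T₁⁴ − T₂⁴ = 4.36×10^10 − 1.41×10^8 = 4.35×10^10 K⁴.
q = 5.67×10⁻⁸ × 4.35×10^10 / 11.88 = 207 W/m².
Q = q·A = 207 × 1.1 = 228 W.

Q ≈ 228 W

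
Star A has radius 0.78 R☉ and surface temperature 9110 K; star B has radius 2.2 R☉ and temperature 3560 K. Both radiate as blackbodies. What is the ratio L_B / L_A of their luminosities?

L = 4πR²σT⁴ ∝ R²T⁴, so L_B/L_A = (2.2/0.78)² × (3560/9110)⁴ = 7.96 × 0.0233 = 0.186.

L_B/L_A ≈ 0.186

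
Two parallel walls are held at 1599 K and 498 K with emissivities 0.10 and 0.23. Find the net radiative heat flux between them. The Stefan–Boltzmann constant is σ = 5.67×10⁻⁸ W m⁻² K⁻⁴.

For two large parallel gray plates, q = σ(T₁⁴ − T₂⁴) / (1/ε₁ + 1/ε₂ − 1).
1/ε₁ + 1/ε₂ − 1 = 1/0.10 + 1/0.23 − 1 = 13.35.
T₁⁴ − T₂⁴ = 6.54×10^12 − 6.15×10^10 = 6.48×10^12 K⁴.
q = 5.67×10⁻⁸ × 6.48×10^12 / 13.35 = 27500 W/m².

q ≈ 27500 W/m²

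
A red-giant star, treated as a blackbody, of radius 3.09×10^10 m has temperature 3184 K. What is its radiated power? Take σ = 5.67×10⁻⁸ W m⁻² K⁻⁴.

A = 4πr² = 4π × (3.09×10^10)² = 1.20×10^22 m².
P = σAT⁴ = 5.67×10⁻⁸ × 1.20×10^22 × (3184)⁴ = 5.67×10⁻⁸ × 1.20×10^22 × 1.03×10^14.
P = 6.99×10^28 W.

P ≈ 6.99×10^28 W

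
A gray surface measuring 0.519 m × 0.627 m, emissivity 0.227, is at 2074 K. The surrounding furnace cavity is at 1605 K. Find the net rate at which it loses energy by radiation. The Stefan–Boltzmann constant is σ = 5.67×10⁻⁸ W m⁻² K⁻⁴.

Q ≈ 49700 W

A = 0.519 × 0.627 = 0.325 m².
Q = εσA(T⁴ − T_s⁴). T⁴ − T_s⁴ = (2074)⁴ − (1605)⁴ = 1.85×10^13 − 6.64×10^12 = 1.19×10^13 K⁴.
Q = 0.227 × 5.67×10⁻⁸ × 0.325 × 1.19×10^13 = 49700 W.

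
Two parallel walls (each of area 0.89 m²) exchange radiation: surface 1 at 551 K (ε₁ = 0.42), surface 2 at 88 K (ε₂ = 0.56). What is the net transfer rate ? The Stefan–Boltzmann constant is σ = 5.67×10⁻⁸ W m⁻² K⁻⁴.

Q ≈ 1470 W

For two large parallel gray plates, q = σ(T₁⁴ − T₂⁴) / (1/ε₁ + 1/ε₂ − 1).
1/ε₁ + 1/ε₂ − 1 = 1/0.42 + 1/0.56 − 1 = 3.167.
T₁⁴ − T₂⁴ = 9.22×10^10 − 6.00×10^7 = 9.21×10^10 K⁴.
q = 5.67×10⁻⁸ × 9.21×10^10 / 3.167 = 1650 W/m².
Q = q·A = 1650 × 0.89 = 1470 W.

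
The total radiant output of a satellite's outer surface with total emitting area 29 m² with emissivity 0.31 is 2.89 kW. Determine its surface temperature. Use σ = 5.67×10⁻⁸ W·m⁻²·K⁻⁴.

From P = εσAT⁴, T = (P / εσA)^(1/4) = (2890 / (0.31 × 5.67×10⁻⁸ × 29.0))^(1/4).
T = (5.67×10^9)^(1/4) = 274 K.

T ≈ 274 K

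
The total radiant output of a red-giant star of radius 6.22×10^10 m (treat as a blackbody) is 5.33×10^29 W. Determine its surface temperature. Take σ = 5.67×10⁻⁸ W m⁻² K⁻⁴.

T ≈ 3730 K

A = 4πr² = 4π × (6.22×10^10)² = 4.86×10^22 m².
From P = σAT⁴, T = (P / σA)^(1/4) = (5.33×10^29 / (5.67×10⁻⁸ × 4.86×10^22))^(1/4).
T = (1.93×10^14)^(1/4) = 3730 K.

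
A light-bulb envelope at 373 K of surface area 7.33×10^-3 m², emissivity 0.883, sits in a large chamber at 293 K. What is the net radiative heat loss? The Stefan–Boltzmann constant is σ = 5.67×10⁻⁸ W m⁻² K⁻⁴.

Q ≈ 4.40 W

Q = εσA(T⁴ − T_s⁴). T⁴ − T_s⁴ = (373)⁴ − (293)⁴ = 1.94×10^10 − 7.37×10^9 = 1.20×10^10 K⁴.
Q = 0.883 × 5.67×10⁻⁸ × 7.33×10^-3 × 1.20×10^10 = 4.40 W.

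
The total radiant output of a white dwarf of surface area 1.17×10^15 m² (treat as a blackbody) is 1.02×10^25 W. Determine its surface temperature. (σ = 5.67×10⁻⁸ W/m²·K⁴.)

From P = σAT⁴, T = (P / σA)^(1/4) = (1.02×10^25 / (5.67×10⁻⁸ × 1.17×10^15))^(1/4).
T = (1.54×10^17)^(1/4) = 19800 K.

T ≈ 19800 K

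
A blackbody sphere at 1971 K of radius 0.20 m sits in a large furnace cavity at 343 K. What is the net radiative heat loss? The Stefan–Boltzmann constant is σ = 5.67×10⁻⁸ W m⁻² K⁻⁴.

A = 4πr² = 4π × (0.20)² = 0.503 m².
Q = σA(T⁴ − T_s⁴). T⁴ − T_s⁴ = (1971)⁴ − (343)⁴ = 1.51×10^13 − 1.38×10^10 = 1.51×10^13 K⁴.
Q = 5.67×10⁻⁸ × 0.503 × 1.51×10^13 = 4.30×10^5 W.

Q ≈ 4.30×10^5 W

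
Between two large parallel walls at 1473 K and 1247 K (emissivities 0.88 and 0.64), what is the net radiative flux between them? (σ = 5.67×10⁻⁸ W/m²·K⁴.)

For two large parallel gray plates, q = σ(T₁⁴ − T₂⁴) / (1/ε₁ + 1/ε₂ − 1).
1/ε₁ + 1/ε₂ − 1 = 1/0.88 + 1/0.64 − 1 = 1.699.
T₁⁴ − T₂⁴ = 4.71×10^12 − 2.42×10^12 = 2.29×10^12 K⁴.
q = 5.67×10⁻⁸ × 2.29×10^12 / 1.699 = 76400 W/m².

q ≈ 76400 W/m²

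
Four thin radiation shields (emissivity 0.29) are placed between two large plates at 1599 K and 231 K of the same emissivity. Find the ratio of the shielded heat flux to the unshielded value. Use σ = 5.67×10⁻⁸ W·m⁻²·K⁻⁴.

ratio ≈ 0.200

With N identical shields there are N+1 = 5 gaps in series, each with the same radiative resistance, so the flux falls to 1/(N+1) of its unshielded value.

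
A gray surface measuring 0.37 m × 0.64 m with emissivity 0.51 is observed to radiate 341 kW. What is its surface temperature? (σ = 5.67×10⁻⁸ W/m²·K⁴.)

T ≈ 2660 K

A = 0.37 × 0.64 = 0.237 m².
From P = εσAT⁴, T = (P / εσA)^(1/4) = (3.41×10^5 / (0.51 × 5.67×10⁻⁸ × 0.237))^(1/4).
T = (4.98×10^13)^(1/4) = 2660 K.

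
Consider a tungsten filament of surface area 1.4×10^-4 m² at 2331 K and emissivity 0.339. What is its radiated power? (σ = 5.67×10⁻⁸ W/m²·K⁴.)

P ≈ 79.4 W

Stefan–Boltzmann: P = εσAT⁴ = 0.339 × 5.67×10⁻⁸ × 1.40×10^-4 × (2331)⁴ = 0.339 × 5.67×10⁻⁸ × 1.40×10^-4 × 2.95×10^13.
P = 79.4 W.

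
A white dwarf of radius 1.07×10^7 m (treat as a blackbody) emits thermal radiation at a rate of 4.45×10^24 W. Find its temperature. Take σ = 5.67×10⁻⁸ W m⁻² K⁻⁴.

A = 4πr² = 4π × (1.07×10^7)² = 1.44×10^15 m².
From P = σAT⁴, T = (P / σA)^(1/4) = (4.45×10^24 / (5.67×10⁻⁸ × 1.44×10^15))^(1/4).
T = (5.46×10^16)^(1/4) = 15300 K.

T ≈ 15300 K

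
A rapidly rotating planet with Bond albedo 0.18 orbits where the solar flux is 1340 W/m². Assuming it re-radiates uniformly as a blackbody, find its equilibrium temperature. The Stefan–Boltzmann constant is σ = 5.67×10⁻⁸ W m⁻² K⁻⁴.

T ≈ 264 K

Power absorbed = (1−a)S·πR²; power emitted = 4πR²σT⁴. Equating and cancelling πR²:
T = ((1−a)S / 4σ)^(1/4) = (1100 / (4 × 5.67×10⁻⁸))^(1/4) = (4.84×10^9)^(1/4).
T = 264 K.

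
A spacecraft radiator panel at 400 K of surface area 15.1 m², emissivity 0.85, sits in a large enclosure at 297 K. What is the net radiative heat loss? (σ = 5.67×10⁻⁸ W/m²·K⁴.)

Q = εσA(T⁴ − T_s⁴). T⁴ − T_s⁴ = (400)⁴ − (297)⁴ = 2.56×10^10 − 7.78×10^9 = 1.78×10^10 K⁴.
Q = 0.85 × 5.67×10⁻⁸ × 15.1 × 1.78×10^10 = 13000 W.

Q ≈ 13000 W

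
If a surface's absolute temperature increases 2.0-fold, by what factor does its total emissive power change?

factor ≈ 16.0

P ∝ T⁴, so the power scales as (2.0)⁴ = 16.0.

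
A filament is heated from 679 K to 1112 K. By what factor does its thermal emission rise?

P ∝ T⁴, so the ratio is (1112/679)⁴ = (1.638)⁴ = 7.19.

ratio ≈ 7.19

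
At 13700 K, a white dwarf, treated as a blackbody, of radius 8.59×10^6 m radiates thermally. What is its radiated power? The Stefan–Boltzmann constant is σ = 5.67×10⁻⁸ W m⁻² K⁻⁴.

P ≈ 1.85×10^24 W

A = 4πr² = 4π × (8.59×10^6)² = 9.27×10^14 m².
P = σAT⁴ = 5.67×10⁻⁸ × 9.27×10^14 × (13700)⁴ = 5.67×10⁻⁸ × 9.27×10^14 × 3.52×10^16.
P = 1.85×10^24 W.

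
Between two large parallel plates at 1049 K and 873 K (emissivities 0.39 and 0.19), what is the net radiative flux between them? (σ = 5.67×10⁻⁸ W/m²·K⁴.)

q ≈ 5230 W/m²

For two large parallel gray plates, q = σ(T₁⁴ − T₂⁴) / (1/ε₁ + 1/ε₂ − 1).
1/ε₁ + 1/ε₂ − 1 = 1/0.39 + 1/0.19 − 1 = 6.827.
T₁⁴ − T₂⁴ = 1.21×10^12 − 5.81×10^11 = 6.30×10^11 K⁴.
q = 5.67×10⁻⁸ × 6.30×10^11 / 6.827 = 5230 W/m².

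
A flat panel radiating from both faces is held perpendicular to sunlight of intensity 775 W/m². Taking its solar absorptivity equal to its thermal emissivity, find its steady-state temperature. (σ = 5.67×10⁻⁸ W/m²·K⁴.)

T ≈ 288 K

Absorbed flux αS = emitted flux 2εσT⁴ per unit area; with α = ε this gives T = (S/2σ)^(1/4).
T = (775 / (2 × 5.67×10⁻⁸))^(1/4) = (6.83×10^9)^(1/4).
T = 288 K.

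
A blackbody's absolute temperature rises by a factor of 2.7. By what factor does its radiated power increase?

P ∝ T⁴, so the power scales as (2.7)⁴ = 53.1.

factor ≈ 53.1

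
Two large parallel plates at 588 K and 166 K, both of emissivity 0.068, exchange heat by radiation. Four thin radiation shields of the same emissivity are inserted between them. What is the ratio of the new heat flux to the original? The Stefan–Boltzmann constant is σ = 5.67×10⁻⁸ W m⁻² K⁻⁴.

With N identical shields there are N+1 = 5 gaps in series, each with the same radiative resistance, so the flux falls to 1/(N+1) of its unshielded value.

ratio ≈ 0.200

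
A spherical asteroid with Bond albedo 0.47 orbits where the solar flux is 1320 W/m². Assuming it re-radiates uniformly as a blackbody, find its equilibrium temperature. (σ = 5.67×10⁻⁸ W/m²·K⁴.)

Power absorbed = (1−a)S·πR²; power emitted = 4πR²σT⁴. Equating and cancelling πR²:
T = ((1−a)S / 4σ)^(1/4) = (700 / (4 × 5.67×10⁻⁸))^(1/4) = (3.08×10^9)^(1/4).
T = 236 K.

T ≈ 236 K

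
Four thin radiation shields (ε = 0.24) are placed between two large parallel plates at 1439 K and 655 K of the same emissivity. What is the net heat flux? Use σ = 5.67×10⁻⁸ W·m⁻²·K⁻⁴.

Each of the 5 gaps contributes resistance (2/ε − 1) = 2/0.24 − 1 = 7.333; total = 36.67.
q = σ(T₁⁴ − T₂⁴) / 36.67 = 5.67×10⁻⁸ × 4.10×10^12 / 36.67 = 6350 W/m².

q ≈ 6350 W/m²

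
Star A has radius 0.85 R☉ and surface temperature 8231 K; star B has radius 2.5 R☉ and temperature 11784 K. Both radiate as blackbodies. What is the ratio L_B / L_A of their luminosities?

L = 4πR²σT⁴ ∝ R²T⁴, so L_B/L_A = (2.5/0.85)² × (11784/8231)⁴ = 8.65 × 4.20 = 36.3.

L_B/L_A ≈ 36.3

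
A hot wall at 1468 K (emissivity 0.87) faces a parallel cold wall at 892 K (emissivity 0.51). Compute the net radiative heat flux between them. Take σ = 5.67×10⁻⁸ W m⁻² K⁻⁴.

For two large parallel gray plates, q = σ(T₁⁴ − T₂⁴) / (1/ε₁ + 1/ε₂ − 1).
1/ε₁ + 1/ε₂ − 1 = 1/0.87 + 1/0.51 − 1 = 2.110.
T₁⁴ − T₂⁴ = 4.64×10^12 − 6.33×10^11 = 4.01×10^12 K⁴.
q = 5.67×10⁻⁸ × 4.01×10^12 / 2.110 = 1.08×10^5 W/m².

q ≈ 1.08×10^5 W/m²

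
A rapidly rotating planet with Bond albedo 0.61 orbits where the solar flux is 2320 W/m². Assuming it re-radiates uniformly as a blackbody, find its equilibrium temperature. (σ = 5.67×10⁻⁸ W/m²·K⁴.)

Power absorbed = (1−a)S·πR²; power emitted = 4πR²σT⁴. Equating and cancelling πR²:
T = ((1−a)S / 4σ)^(1/4) = (905 / (4 × 5.67×10⁻⁸))^(1/4) = (3.99×10^9)^(1/4).
T = 251 K.

T ≈ 251 K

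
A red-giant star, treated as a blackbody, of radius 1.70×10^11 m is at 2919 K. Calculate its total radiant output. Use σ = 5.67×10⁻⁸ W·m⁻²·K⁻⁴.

P ≈ 1.49×10^30 W

A = 4πr² = 4π × (1.70×10^11)² = 3.63×10^23 m².
P = σAT⁴ = 5.67×10⁻⁸ × 3.63×10^23 × (2919)⁴ = 5.67×10⁻⁸ × 3.63×10^23 × 7.26×10^13.
P = 1.49×10^30 W.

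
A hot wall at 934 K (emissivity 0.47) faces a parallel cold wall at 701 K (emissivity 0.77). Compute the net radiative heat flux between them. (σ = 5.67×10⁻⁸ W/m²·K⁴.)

q ≈ 12100 W/m²

For two large parallel gray plates, q = σ(T₁⁴ − T₂⁴) / (1/ε₁ + 1/ε₂ − 1).
1/ε₁ + 1/ε₂ − 1 = 1/0.47 + 1/0.77 − 1 = 2.426.
T₁⁴ − T₂⁴ = 7.61×10^11 − 2.41×10^11 = 5.20×10^11 K⁴.
q = 5.67×10⁻⁸ × 5.20×10^11 / 2.426 = 12100 W/m².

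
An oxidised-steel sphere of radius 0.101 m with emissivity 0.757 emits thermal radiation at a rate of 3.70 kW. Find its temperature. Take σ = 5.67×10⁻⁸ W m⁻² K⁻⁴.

T ≈ 906 K

A = 4πr² = 4π × (0.101)² = 0.128 m².
From P = εσAT⁴, T = (P / εσA)^(1/4) = (3700 / (0.757 × 5.67×10⁻⁸ × 0.128))^(1/4).
T = (6.72×10^11)^(1/4) = 906 K.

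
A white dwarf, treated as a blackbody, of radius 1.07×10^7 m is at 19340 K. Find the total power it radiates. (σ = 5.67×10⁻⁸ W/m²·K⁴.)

A = 4πr² = 4π × (1.07×10^7)² = 1.44×10^15 m².
P = σAT⁴ = 5.67×10⁻⁸ × 1.44×10^15 × (19340)⁴ = 5.67×10⁻⁸ × 1.44×10^15 × 1.40×10^17.
P = 1.14×10^25 W.

P ≈ 1.14×10^25 W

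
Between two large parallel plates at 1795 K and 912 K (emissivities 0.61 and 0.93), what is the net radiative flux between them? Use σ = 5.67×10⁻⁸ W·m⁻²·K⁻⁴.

q ≈ 3.20×10^5 W/m²

For two large parallel gray plates, q = σ(T₁⁴ − T₂⁴) / (1/ε₁ + 1/ε₂ − 1).
1/ε₁ + 1/ε₂ − 1 = 1/0.61 + 1/0.93 − 1 = 1.715.
T₁⁴ − T₂⁴ = 1.04×10^13 − 6.92×10^11 = 9.69×10^12 K⁴.
q = 5.67×10⁻⁸ × 9.69×10^12 / 1.715 = 3.20×10^5 W/m².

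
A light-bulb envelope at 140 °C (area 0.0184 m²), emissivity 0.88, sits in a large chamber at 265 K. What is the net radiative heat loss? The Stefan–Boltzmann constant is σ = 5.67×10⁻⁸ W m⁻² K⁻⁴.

Q ≈ 22.2 W

Convert: 140 °C = 413 K.
Q = εσA(T⁴ − T_s⁴). T⁴ − T_s⁴ = (413)⁴ − (265)⁴ = 2.91×10^10 − 4.93×10^9 = 2.42×10^10 K⁴.
Q = 0.88 × 5.67×10⁻⁸ × 0.0184 × 2.42×10^10 = 22.2 W.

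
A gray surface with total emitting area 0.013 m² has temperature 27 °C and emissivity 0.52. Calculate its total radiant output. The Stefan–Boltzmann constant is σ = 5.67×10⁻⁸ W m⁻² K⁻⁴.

27 °C = 300 K.
P = εσAT⁴ = 0.52 × 5.67×10⁻⁸ × 0.0130 × (300)⁴ = 0.52 × 5.67×10⁻⁸ × 0.0130 × 8.10×10^9.
P = 3.10 W.

P ≈ 3.10 W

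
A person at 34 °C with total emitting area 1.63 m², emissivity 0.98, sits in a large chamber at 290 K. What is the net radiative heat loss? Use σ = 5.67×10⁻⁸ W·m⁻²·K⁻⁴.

Q ≈ 164 W

Convert: 34 °C = 307 K.
Q = εσA(T⁴ − T_s⁴). T⁴ − T_s⁴ = (307)⁴ − (290)⁴ = 8.88×10^9 − 7.07×10^9 = 1.81×10^9 K⁴.
Q = 0.98 × 5.67×10⁻⁸ × 1.63 × 1.81×10^9 = 164 W.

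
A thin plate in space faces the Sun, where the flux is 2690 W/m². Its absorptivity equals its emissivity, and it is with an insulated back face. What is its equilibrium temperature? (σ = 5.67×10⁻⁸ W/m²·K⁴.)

Absorbed flux αS = emitted flux εσT⁴ (one radiating face); with α = ε, T = (S/σ)^(1/4).
T = (2690 / 5.67×10⁻⁸)^(1/4) = (4.74×10^10)^(1/4).
T = 467 K.

T ≈ 467 K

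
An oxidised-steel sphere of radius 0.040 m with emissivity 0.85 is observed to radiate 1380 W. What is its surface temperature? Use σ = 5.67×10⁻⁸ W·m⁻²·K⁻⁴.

A = 4πr² = 4π × (0.040)² = 0.0201 m².
From P = εσAT⁴, T = (P / εσA)^(1/4) = (1380 / (0.85 × 5.67×10⁻⁸ × 0.0201))^(1/4).
T = (1.42×10^12)^(1/4) = 1090 K.

T ≈ 1090 K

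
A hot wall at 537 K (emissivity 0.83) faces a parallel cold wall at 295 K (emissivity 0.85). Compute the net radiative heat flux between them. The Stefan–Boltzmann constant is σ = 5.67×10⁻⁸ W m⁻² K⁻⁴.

q ≈ 3100 W/m²

For two large parallel gray plates, q = σ(T₁⁴ − T₂⁴) / (1/ε₁ + 1/ε₂ − 1).
1/ε₁ + 1/ε₂ − 1 = 1/0.83 + 1/0.85 − 1 = 1.381.
T₁⁴ − T₂⁴ = 8.32×10^10 − 7.57×10^9 = 7.56×10^10 K⁴.
q = 5.67×10⁻⁸ × 7.56×10^10 / 1.381 = 3100 W/m².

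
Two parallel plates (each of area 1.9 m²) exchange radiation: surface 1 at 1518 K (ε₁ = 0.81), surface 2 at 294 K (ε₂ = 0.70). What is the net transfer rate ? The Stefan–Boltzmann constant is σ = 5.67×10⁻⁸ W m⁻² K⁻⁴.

For two large parallel gray plates, q = σ(T₁⁴ − T₂⁴) / (1/ε₁ + 1/ε₂ − 1).
1/ε₁ + 1/ε₂ − 1 = 1/0.81 + 1/0.70 − 1 = 1.663.
T₁⁴ − T₂⁴ = 5.31×10^12 − 7.47×10^9 = 5.30×10^12 K⁴.
q = 5.67×10⁻⁸ × 5.30×10^12 / 1.663 = 1.81×10^5 W/m².
Q = q·A = 1.81×10^5 × 1.9 = 3.43×10^5 W.

Q ≈ 3.43×10^5 W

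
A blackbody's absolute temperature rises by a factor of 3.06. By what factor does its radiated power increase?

P ∝ T⁴, so the power scales as (3.06)⁴ = 87.7.

factor ≈ 87.7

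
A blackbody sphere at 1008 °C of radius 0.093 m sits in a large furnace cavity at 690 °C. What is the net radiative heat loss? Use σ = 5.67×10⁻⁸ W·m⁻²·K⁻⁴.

A = 4πr² = 4π × (0.093)² = 0.109 m².
Convert: 1008 °C = 1281 K; 690 °C = 963 K.
Q = σA(T⁴ − T_s⁴). T⁴ − T_s⁴ = (1281)⁴ − (963)⁴ = 2.69×10^12 − 8.60×10^11 = 1.83×10^12 K⁴.
Q = 5.67×10⁻⁸ × 0.109 × 1.83×10^12 = 11300 W.

Q ≈ 11300 W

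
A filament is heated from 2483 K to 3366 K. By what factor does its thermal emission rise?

ratio ≈ 3.38

P ∝ T⁴, so the ratio is (3366/2483)⁴ = (1.356)⁴ = 3.38.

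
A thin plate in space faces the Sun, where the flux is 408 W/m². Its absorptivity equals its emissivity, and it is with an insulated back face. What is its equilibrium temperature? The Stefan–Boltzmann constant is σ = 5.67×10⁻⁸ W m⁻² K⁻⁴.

T ≈ 291 K

Absorbed flux αS = emitted flux εσT⁴ (one radiating face); with α = ε, T = (S/σ)^(1/4).
T = (408 / 5.67×10⁻⁸)^(1/4) = (7.20×10^9)^(1/4).
T = 291 K.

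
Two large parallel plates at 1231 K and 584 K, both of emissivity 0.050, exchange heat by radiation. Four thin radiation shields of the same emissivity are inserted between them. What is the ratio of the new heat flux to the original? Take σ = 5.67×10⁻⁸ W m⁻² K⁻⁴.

ratio ≈ 0.200

With N identical shields there are N+1 = 5 gaps in series, each with the same radiative resistance, so the flux falls to 1/(N+1) of its unshielded value.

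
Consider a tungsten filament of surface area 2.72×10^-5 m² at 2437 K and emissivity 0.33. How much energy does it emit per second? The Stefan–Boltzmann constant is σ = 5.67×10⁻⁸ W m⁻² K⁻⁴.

Stefan–Boltzmann: P = εσAT⁴ = 0.33 × 5.67×10⁻⁸ × 2.72×10^-5 × (2437)⁴ = 0.33 × 5.67×10⁻⁸ × 2.72×10^-5 × 3.53×10^13.
P = 18.0 W.

P ≈ 18.0 W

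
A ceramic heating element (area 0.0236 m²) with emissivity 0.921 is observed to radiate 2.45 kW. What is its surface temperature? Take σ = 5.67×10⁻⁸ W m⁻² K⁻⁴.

From P = εσAT⁴, T = (P / εσA)^(1/4) = (2450 / (0.921 × 5.67×10⁻⁸ × 0.0236))^(1/4).
T = (1.99×10^12)^(1/4) = 1190 K.

T ≈ 1190 K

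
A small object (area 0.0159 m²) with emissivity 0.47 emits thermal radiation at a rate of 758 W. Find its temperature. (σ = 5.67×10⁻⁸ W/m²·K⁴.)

From P = εσAT⁴, T = (P / εσA)^(1/4) = (758 / (0.47 × 5.67×10⁻⁸ × 0.0159))^(1/4).
T = (1.79×10^12)^(1/4) = 1160 K.

T ≈ 1160 K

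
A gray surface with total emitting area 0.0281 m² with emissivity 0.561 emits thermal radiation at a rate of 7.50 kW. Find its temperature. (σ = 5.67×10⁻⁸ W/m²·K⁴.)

From P = εσAT⁴, T = (P / εσA)^(1/4) = (7500 / (0.561 × 5.67×10⁻⁸ × 0.0281))^(1/4).
T = (8.39×10^12)^(1/4) = 1700 K.

T ≈ 1700 K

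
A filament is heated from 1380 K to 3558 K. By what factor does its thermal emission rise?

P ∝ T⁴, so the ratio is (3558/1380)⁴ = (2.578)⁴ = 44.2.

ratio ≈ 44.2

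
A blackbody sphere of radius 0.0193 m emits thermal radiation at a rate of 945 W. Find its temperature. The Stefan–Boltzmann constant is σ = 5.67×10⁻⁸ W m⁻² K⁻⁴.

T ≈ 1370 K

A = 4πr² = 4π × (0.0193)² = 4.68×10^-3 m².
From P = σAT⁴, T = (P / σA)^(1/4) = (945 / (5.67×10⁻⁸ × 4.68×10^-3))^(1/4).
T = (3.56×10^12)^(1/4) = 1370 K.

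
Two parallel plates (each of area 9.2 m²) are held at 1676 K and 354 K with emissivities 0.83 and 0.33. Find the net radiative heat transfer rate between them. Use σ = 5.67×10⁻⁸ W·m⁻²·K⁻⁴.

Q ≈ 1.27×10^6 W

For two large parallel gray plates, q = σ(T₁⁴ − T₂⁴) / (1/ε₁ + 1/ε₂ − 1).
1/ε₁ + 1/ε₂ − 1 = 1/0.83 + 1/0.33 − 1 = 3.235.
T₁⁴ − T₂⁴ = 7.89×10^12 − 1.57×10^10 = 7.87×10^12 K⁴.
q = 5.67×10⁻⁸ × 7.87×10^12 / 3.235 = 1.38×10^5 W/m².
Q = q·A = 1.38×10^5 × 9.2 = 1.27×10^6 W.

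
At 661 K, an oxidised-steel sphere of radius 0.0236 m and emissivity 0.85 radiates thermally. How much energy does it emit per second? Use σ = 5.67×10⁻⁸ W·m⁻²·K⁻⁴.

P ≈ 64.4 W

A = 4πr² = 4π × (0.0236)² = 7.00×10^-3 m².
Stefan–Boltzmann: P = εσAT⁴ = 0.85 × 5.67×10⁻⁸ × 7.00×10^-3 × (661)⁴ = 0.85 × 5.67×10⁻⁸ × 7.00×10^-3 × 1.91×10^11.
P = 64.4 W.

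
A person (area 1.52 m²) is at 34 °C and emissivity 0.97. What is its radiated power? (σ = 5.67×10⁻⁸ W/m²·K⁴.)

P ≈ 743 W

34 °C = 307 K.
P = εσAT⁴ = 0.97 × 5.67×10⁻⁸ × 1.52 × (307)⁴ = 0.97 × 5.67×10⁻⁸ × 1.52 × 8.88×10^9.
P = 743 W.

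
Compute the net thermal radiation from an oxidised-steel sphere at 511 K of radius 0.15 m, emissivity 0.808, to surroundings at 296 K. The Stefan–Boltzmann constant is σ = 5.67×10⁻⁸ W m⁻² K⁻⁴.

Q ≈ 784 W

A = 4πr² = 4π × (0.15)² = 0.283 m².
Q = εσA(T⁴ − T_s⁴). T⁴ − T_s⁴ = (511)⁴ − (296)⁴ = 6.82×10^10 − 7.68×10^9 = 6.05×10^10 K⁴.
Q = 0.808 × 5.67×10⁻⁸ × 0.283 × 6.05×10^10 = 784 W.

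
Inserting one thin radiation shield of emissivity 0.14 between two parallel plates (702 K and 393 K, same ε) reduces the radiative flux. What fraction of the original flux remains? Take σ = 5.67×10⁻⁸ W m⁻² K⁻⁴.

ratio ≈ 0.500

With N identical shields there are N+1 = 2 gaps in series, each with the same radiative resistance, so the flux falls to 1/(N+1) of its unshielded value.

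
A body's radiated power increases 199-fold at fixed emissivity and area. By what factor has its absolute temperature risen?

P ∝ T⁴ ⇒ T ∝ P^(1/4), so T scales by (199)^(1/4) = 3.76.

factor ≈ 3.76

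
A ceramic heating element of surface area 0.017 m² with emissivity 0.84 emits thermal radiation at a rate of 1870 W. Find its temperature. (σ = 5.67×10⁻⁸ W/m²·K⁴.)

T ≈ 1230 K

From P = εσAT⁴, T = (P / εσA)^(1/4) = (1870 / (0.84 × 5.67×10⁻⁸ × 0.0170))^(1/4).
T = (2.31×10^12)^(1/4) = 1230 K.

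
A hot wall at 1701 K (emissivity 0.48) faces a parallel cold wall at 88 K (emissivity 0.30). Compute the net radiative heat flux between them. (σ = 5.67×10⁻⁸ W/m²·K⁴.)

For two large parallel gray plates, q = σ(T₁⁴ − T₂⁴) / (1/ε₁ + 1/ε₂ − 1).
1/ε₁ + 1/ε₂ − 1 = 1/0.48 + 1/0.30 − 1 = 4.417.
T₁⁴ − T₂⁴ = 8.37×10^12 − 6.00×10^7 = 8.37×10^12 K⁴.
q = 5.67×10⁻⁸ × 8.37×10^12 / 4.417 = 1.07×10^5 W/m².

q ≈ 1.07×10^5 W/m²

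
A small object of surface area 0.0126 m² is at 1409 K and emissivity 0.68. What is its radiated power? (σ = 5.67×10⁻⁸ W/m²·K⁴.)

P ≈ 1910 W

Stefan–Boltzmann: P = εσAT⁴ = 0.68 × 5.67×10⁻⁸ × 0.0126 × (1409)⁴ = 0.68 × 5.67×10⁻⁸ × 0.0126 × 3.94×10^12.
P = 1910 W.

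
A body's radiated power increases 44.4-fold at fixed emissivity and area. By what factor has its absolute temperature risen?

factor ≈ 2.58

P ∝ T⁴ ⇒ T ∝ P^(1/4), so T scales by (44.4)^(1/4) = 2.58.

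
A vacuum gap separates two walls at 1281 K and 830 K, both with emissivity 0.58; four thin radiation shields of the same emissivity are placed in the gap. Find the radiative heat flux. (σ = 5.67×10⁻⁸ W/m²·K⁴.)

Each of the 5 gaps contributes resistance (2/ε − 1) = 2/0.58 − 1 = 2.448; total = 12.24.
q = σ(T₁⁴ − T₂⁴) / 12.24 = 5.67×10⁻⁸ × 2.22×10^12 / 12.24 = 10300 W/m².

q ≈ 10300 W/m²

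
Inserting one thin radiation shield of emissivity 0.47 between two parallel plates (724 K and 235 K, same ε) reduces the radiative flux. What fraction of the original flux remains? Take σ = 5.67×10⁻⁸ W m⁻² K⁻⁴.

ratio ≈ 0.500

With N identical shields there are N+1 = 2 gaps in series, each with the same radiative resistance, so the flux falls to 1/(N+1) of its unshielded value.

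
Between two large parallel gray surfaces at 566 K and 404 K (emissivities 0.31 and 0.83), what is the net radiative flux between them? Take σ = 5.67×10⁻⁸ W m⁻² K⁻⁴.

q ≈ 1260 W/m²

For two large parallel gray plates, q = σ(T₁⁴ − T₂⁴) / (1/ε₁ + 1/ε₂ − 1).
1/ε₁ + 1/ε₂ − 1 = 1/0.31 + 1/0.83 − 1 = 3.431.
T₁⁴ − T₂⁴ = 1.03×10^11 − 2.66×10^10 = 7.60×10^10 K⁴.
q = 5.67×10⁻⁸ × 7.60×10^10 / 3.431 = 1260 W/m².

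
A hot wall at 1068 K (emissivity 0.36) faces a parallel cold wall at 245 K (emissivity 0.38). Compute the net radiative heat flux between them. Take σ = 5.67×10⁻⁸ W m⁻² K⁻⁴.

For two large parallel gray plates, q = σ(T₁⁴ − T₂⁴) / (1/ε₁ + 1/ε₂ − 1).
1/ε₁ + 1/ε₂ − 1 = 1/0.36 + 1/0.38 − 1 = 4.409.
T₁⁴ − T₂⁴ = 1.30×10^12 − 3.60×10^9 = 1.30×10^12 K⁴.
q = 5.67×10⁻⁸ × 1.30×10^12 / 4.409 = 16700 W/m².

q ≈ 16700 W/m²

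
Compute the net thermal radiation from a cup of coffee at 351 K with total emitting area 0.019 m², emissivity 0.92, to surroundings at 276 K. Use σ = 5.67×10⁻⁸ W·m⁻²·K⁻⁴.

Q = εσA(T⁴ − T_s⁴). T⁴ − T_s⁴ = (351)⁴ − (276)⁴ = 1.52×10^10 − 5.80×10^9 = 9.38×10^9 K⁴.
Q = 0.92 × 5.67×10⁻⁸ × 0.0190 × 9.38×10^9 = 9.29 W.

Q ≈ 9.29 W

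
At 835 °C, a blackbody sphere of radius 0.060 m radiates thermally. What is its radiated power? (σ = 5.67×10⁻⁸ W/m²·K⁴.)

A = 4πr² = 4π × (0.060)² = 0.0452 m².
835 °C = 1108 K.
P = σAT⁴ = 5.67×10⁻⁸ × 0.0452 × (1108)⁴ = 5.67×10⁻⁸ × 0.0452 × 1.51×10^12.
P = 3870 W.

P ≈ 3870 W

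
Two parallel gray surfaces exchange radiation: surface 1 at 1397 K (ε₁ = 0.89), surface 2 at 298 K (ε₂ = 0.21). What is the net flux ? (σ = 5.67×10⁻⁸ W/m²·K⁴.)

For two large parallel gray plates, q = σ(T₁⁴ − T₂⁴) / (1/ε₁ + 1/ε₂ − 1).
1/ε₁ + 1/ε₂ − 1 = 1/0.89 + 1/0.21 − 1 = 4.886.
T₁⁴ − T₂⁴ = 3.81×10^12 − 7.89×10^9 = 3.80×10^12 K⁴.
q = 5.67×10⁻⁸ × 3.80×10^12 / 4.886 = 44100 W/m².

q ≈ 44100 W/m²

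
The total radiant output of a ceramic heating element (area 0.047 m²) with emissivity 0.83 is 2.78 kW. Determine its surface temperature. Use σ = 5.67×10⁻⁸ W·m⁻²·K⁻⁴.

From P = εσAT⁴, T = (P / εσA)^(1/4) = (2780 / (0.83 × 5.67×10⁻⁸ × 0.0470))^(1/4).
T = (1.26×10^12)^(1/4) = 1060 K.

T ≈ 1060 K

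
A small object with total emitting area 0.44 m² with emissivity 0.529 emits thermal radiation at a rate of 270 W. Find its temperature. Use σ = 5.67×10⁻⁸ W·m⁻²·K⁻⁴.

From P = εσAT⁴, T = (P / εσA)^(1/4) = (270 / (0.529 × 5.67×10⁻⁸ × 0.440))^(1/4).
T = (2.05×10^10)^(1/4) = 378 K.

T ≈ 378 K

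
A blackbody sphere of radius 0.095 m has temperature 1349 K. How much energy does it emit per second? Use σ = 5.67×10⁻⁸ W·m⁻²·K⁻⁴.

A = 4πr² = 4π × (0.095)² = 0.113 m².
P = σAT⁴ = 5.67×10⁻⁸ × 0.113 × (1349)⁴ = 5.67×10⁻⁸ × 0.113 × 3.31×10^12.
P = 21300 W.

P ≈ 21300 W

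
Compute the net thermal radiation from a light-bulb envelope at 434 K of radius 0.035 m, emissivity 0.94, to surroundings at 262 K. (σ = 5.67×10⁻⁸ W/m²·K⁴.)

Q ≈ 25.2 W

A = 4πr² = 4π × (0.035)² = 0.0154 m².
Q = εσA(T⁴ − T_s⁴). T⁴ − T_s⁴ = (434)⁴ − (262)⁴ = 3.55×10^10 − 4.71×10^9 = 3.08×10^10 K⁴.
Q = 0.94 × 5.67×10⁻⁸ × 0.0154 × 3.08×10^10 = 25.2 W.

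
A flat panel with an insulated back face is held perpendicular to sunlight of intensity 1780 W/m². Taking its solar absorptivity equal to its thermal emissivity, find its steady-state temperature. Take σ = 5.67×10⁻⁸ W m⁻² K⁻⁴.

Absorbed flux αS = emitted flux εσT⁴ (one radiating face); with α = ε, T = (S/σ)^(1/4).
T = (1780 / 5.67×10⁻⁸)^(1/4) = (3.14×10^10)^(1/4).
T = 421 K.

T ≈ 421 K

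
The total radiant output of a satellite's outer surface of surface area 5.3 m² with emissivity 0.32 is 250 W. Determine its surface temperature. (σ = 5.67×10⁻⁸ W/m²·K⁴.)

T ≈ 226 K

From P = εσAT⁴, T = (P / εσA)^(1/4) = (250 / (0.32 × 5.67×10⁻⁸ × 5.30))^(1/4).
T = (2.60×10^9)^(1/4) = 226 K.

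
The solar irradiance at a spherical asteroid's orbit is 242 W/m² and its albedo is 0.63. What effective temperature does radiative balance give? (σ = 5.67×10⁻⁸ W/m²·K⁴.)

T ≈ 141 K

Power absorbed = (1−a)S·πR²; power emitted = 4πR²σT⁴. Equating and cancelling πR²:
T = ((1−a)S / 4σ)^(1/4) = (89.5 / (4 × 5.67×10⁻⁸))^(1/4) = (3.95×10^8)^(1/4).
T = 141 K.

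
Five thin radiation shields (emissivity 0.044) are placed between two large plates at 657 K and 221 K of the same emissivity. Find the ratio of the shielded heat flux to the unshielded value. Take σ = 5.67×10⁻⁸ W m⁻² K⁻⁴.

ratio ≈ 0.167

With N identical shields there are N+1 = 6 gaps in series, each with the same radiative resistance, so the flux falls to 1/(N+1) of its unshielded value.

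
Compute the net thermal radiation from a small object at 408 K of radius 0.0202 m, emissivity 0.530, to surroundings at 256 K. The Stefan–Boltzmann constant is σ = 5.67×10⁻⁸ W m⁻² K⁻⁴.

A = 4πr² = 4π × (0.0202)² = 5.13×10^-3 m².
Q = εσA(T⁴ − T_s⁴). T⁴ − T_s⁴ = (408)⁴ − (256)⁴ = 2.77×10^10 − 4.29×10^9 = 2.34×10^10 K⁴.
Q = 0.530 × 5.67×10⁻⁸ × 5.13×10^-3 × 2.34×10^10 = 3.61 W.

Q ≈ 3.61 W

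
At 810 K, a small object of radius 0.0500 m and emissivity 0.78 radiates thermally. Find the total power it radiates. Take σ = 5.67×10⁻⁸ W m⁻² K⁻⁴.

P ≈ 598 W

A = 4πr² = 4π × (0.0500)² = 0.0314 m².
Stefan–Boltzmann: P = εσAT⁴ = 0.78 × 5.67×10⁻⁸ × 0.0314 × (810)⁴ = 0.78 × 5.67×10⁻⁸ × 0.0314 × 4.30×10^11.
P = 598 W.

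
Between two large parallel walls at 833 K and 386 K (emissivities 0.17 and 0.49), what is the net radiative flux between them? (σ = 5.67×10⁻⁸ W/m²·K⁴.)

For two large parallel gray plates, q = σ(T₁⁴ − T₂⁴) / (1/ε₁ + 1/ε₂ − 1).
1/ε₁ + 1/ε₂ − 1 = 1/0.17 + 1/0.49 − 1 = 6.923.
T₁⁴ − T₂⁴ = 4.81×10^11 − 2.22×10^10 = 4.59×10^11 K⁴.
q = 5.67×10⁻⁸ × 4.59×10^11 / 6.923 = 3760 W/m².

q ≈ 3760 W/m²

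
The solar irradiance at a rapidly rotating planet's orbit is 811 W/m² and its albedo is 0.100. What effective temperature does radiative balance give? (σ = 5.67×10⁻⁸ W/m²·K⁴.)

T ≈ 238 K

Power absorbed = (1−a)S·πR²; power emitted = 4πR²σT⁴. Equating and cancelling πR²:
T = ((1−a)S / 4σ)^(1/4) = (730 / (4 × 5.67×10⁻⁸))^(1/4) = (3.22×10^9)^(1/4).
T = 238 K.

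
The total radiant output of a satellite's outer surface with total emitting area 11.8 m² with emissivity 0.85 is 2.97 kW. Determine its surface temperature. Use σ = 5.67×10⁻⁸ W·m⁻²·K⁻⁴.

T ≈ 269 K

From P = εσAT⁴, T = (P / εσA)^(1/4) = (2970 / (0.85 × 5.67×10⁻⁸ × 11.8))^(1/4).
T = (5.22×10^9)^(1/4) = 269 K.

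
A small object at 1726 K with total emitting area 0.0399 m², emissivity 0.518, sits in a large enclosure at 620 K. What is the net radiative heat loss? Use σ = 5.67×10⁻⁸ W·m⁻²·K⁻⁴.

Q = εσA(T⁴ − T_s⁴). T⁴ − T_s⁴ = (1726)⁴ − (620)⁴ = 8.87×10^12 − 1.48×10^11 = 8.73×10^12 K⁴.
Q = 0.518 × 5.67×10⁻⁸ × 0.0399 × 8.73×10^12 = 10200 W.

Q ≈ 10200 W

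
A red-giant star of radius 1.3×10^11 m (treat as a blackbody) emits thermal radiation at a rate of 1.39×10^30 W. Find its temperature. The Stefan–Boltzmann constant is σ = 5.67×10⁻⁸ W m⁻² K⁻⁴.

A = 4πr² = 4π × (1.3×10^11)² = 2.12×10^23 m².
From P = σAT⁴, T = (P / σA)^(1/4) = (1.39×10^30 / (5.67×10⁻⁸ × 2.12×10^23))^(1/4).
T = (1.15×10^14)^(1/4) = 3280 K.

T ≈ 3280 K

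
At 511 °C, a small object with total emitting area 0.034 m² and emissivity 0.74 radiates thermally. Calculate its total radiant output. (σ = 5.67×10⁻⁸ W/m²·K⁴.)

511 °C = 784 K.
P = εσAT⁴ = 0.74 × 5.67×10⁻⁸ × 0.0340 × (784)⁴ = 0.74 × 5.67×10⁻⁸ × 0.0340 × 3.78×10^11.
P = 539 W.

P ≈ 539 W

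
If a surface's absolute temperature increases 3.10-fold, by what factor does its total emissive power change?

P ∝ T⁴, so the power scales as (3.10)⁴ = 92.4.

factor ≈ 92.4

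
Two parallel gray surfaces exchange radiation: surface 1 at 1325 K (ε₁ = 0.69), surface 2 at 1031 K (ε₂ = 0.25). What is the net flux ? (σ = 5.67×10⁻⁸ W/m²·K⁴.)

For two large parallel gray plates, q = σ(T₁⁴ − T₂⁴) / (1/ε₁ + 1/ε₂ − 1).
1/ε₁ + 1/ε₂ − 1 = 1/0.69 + 1/0.25 − 1 = 4.449.
T₁⁴ − T₂⁴ = 3.08×10^12 − 1.13×10^12 = 1.95×10^12 K⁴.
q = 5.67×10⁻⁸ × 1.95×10^12 / 4.449 = 24900 W/m².

q ≈ 24900 W/m²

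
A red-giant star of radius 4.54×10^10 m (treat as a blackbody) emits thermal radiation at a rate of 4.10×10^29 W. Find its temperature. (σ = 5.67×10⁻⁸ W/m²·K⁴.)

T ≈ 4090 K

A = 4πr² = 4π × (4.54×10^10)² = 2.59×10^22 m².
From P = σAT⁴, T = (P / σA)^(1/4) = (4.10×10^29 / (5.67×10⁻⁸ × 2.59×10^22))^(1/4).
T = (2.79×10^14)^(1/4) = 4090 K.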